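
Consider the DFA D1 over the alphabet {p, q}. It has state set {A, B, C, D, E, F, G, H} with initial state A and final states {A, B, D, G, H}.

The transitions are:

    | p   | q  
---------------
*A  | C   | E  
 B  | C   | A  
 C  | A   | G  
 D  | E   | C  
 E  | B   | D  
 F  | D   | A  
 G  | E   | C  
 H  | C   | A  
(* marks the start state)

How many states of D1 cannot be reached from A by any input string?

No path from A leads to F, H; the other 6 states are all reachable.

2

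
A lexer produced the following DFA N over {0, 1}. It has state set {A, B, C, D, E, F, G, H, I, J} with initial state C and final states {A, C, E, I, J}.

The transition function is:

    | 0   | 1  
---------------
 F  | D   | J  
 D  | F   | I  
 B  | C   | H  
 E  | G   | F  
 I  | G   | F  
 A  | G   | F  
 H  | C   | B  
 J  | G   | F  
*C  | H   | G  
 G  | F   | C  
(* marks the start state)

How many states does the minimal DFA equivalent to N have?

5

States {A,E} cannot be reached from the start state, so discard them.
Initial partition by acceptance: {C,I,J} | {B,D,F,G,H}.
Refine {B,D,F,G,H} on symbol 0: members go to different blocks, giving {D,F,G} and {B,H}.
Split {C,I,J} by δ(·,0) → {I,J} and {C}.
Split {D,F,G} by δ(·,1) → {D,F} and {G}.
No further refinement is possible. Final partition (5 blocks): {I,J} | {D,F} | {B,H} | {C} | {G}.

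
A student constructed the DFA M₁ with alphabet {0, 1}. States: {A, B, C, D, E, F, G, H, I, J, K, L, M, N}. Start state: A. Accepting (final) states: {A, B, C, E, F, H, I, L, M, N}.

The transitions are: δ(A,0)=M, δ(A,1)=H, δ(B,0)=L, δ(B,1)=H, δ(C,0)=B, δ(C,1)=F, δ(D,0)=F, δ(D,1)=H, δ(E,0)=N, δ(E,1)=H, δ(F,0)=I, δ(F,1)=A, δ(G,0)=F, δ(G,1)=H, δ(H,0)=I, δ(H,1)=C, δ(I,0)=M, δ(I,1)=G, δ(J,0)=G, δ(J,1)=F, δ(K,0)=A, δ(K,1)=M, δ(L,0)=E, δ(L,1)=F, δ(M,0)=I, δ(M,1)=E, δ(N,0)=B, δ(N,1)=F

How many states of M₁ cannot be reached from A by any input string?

3

Starting at A and following transitions, the reachable set is {A, B, C, E, F, G, H, I, L, M, N}. That leaves D, J, K unreachable — 3 in total.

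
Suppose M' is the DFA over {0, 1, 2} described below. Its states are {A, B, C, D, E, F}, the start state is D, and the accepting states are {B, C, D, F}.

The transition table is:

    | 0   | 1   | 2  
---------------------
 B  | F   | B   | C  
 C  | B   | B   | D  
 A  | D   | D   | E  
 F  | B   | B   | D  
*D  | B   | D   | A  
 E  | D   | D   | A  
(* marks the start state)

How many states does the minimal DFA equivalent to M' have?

P0 = {B,C,D,F} | {A,E}.
On input 2, block {B,C,D,F} splits into {B,C,F} and {D}.
Split {B,C,F} by δ(·,2) → {C,F} and {B}.
Stable partition: {C,F} | {A,E} | {D} | {B} — 4 equivalence classes.

4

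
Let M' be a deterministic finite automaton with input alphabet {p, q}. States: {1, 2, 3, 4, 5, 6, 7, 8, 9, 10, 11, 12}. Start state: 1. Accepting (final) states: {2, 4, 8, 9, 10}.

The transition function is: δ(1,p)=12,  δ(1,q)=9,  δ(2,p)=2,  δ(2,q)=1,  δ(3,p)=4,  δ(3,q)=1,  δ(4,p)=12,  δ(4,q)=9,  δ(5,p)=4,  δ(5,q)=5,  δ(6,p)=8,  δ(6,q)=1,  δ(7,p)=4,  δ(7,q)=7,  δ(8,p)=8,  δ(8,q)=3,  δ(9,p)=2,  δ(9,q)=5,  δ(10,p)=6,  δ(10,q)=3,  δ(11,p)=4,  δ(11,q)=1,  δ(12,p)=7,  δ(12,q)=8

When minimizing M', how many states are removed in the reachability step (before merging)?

3

No path from 1 leads to 6, 10, 11; the other 9 states are all reachable.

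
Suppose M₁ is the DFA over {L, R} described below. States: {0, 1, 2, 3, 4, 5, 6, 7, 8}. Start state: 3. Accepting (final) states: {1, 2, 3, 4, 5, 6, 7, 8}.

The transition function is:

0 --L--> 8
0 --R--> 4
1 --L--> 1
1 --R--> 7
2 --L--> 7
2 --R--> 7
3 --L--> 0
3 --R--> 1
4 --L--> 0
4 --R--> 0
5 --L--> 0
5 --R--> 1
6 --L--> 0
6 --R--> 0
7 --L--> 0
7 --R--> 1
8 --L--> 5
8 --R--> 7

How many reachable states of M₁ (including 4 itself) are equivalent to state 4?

First remove the unreachable states {2,6}; 7 states remain.
Initial partition by acceptance: {1,3,4,5,7,8} | {0}.
On input L, block {1,3,4,5,7,8} splits into {3,4,5,7} and {1,8}.
On input R, block {3,4,5,7} splits into {3,5,7} and {4}.
Refine {1,8} on symbol L: members go to different blocks, giving {1} and {8}.
The partition is now stable with 5 blocks: {3,5,7} | {0} | {1} | {4} | {8}.
State 4 belongs to the block {4}, which has 1 states.

1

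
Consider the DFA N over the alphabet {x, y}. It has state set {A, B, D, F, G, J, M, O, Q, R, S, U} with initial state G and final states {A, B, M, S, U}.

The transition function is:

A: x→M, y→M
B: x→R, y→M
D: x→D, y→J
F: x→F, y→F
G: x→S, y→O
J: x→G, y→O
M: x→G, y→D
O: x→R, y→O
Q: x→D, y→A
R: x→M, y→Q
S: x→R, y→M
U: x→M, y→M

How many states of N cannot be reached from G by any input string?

BFS from G reaches {A, D, G, J, M, O, Q, R, S}; the 3 state(s) B, F, U are never visited.

3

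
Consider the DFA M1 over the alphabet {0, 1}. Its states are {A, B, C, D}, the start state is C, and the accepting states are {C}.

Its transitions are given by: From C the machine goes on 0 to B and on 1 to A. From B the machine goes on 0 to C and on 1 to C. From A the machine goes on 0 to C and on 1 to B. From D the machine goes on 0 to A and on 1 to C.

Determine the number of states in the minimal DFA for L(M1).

3

Reachable states from the start: {A,B,C}. Unreachable: {D} — drop them.
Start with accepting vs non-accepting: {C} | {A,B}.
Refine {A,B} on symbol 1: members go to different blocks, giving {A} and {B}.
Stable partition: {C} | {A} | {B} — 3 equivalence classes.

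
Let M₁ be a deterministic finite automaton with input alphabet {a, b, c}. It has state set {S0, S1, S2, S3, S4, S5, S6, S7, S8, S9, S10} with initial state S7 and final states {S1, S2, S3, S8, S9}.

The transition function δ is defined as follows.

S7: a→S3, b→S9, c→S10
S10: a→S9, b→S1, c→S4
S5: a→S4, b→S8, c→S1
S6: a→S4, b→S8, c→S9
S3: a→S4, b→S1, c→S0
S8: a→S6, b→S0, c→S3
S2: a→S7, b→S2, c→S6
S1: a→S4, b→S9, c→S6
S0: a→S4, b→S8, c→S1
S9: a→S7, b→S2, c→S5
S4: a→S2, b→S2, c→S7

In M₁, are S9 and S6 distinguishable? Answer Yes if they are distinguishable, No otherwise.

Yes

Initial partition by acceptance: {S1,S2,S3,S8,S9} | {S0,S4,S5,S6,S7,S10}.
Split {S1,S2,S3,S8,S9} by δ(·,b) → {S1,S2,S3,S9} and {S8}.
Refine {S0,S4,S5,S6,S7,S10} on symbol a: members go to different blocks, giving {S0,S5,S6} and {S4,S7,S10}.
No further refinement is possible. Final partition (4 blocks): {S1,S2,S3,S9} | {S0,S5,S6} | {S8} | {S4,S7,S10}.
S9 and S6 end up in different blocks, so they are distinguishable. For instance, the string 'ε' is accepted from only S9.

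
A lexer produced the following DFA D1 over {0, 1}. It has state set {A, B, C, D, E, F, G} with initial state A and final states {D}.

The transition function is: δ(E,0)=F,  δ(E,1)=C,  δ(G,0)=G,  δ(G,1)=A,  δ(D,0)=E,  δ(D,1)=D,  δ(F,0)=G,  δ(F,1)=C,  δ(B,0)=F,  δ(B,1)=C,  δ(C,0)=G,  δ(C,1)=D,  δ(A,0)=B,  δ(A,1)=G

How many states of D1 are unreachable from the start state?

Exploring from A, all states are eventually visited, so none are unreachable.

0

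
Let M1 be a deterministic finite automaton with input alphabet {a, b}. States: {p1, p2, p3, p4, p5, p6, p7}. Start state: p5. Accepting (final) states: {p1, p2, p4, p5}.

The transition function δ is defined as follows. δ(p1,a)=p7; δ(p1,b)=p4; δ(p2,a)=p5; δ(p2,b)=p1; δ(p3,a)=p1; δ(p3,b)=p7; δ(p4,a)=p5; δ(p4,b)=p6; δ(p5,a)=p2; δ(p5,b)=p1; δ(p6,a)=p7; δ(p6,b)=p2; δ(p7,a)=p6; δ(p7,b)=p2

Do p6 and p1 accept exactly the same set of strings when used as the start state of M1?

No

Reachable states from the start: {p1,p2,p4,p5,p6,p7}. Unreachable: {p3} — drop them.
P0 = {p1,p2,p4,p5} | {p6,p7}.
Split {p1,p2,p4,p5} by δ(·,a) → {p2,p4,p5} and {p1}.
Split {p2,p4,p5} by δ(·,b) → {p2,p5} and {p4}.
The partition is now stable with 4 blocks: {p2,p5} | {p6,p7} | {p1} | {p4}.
p6 and p1 end up in different blocks, so they are distinguishable. For instance, the string 'ε' is accepted from only p1.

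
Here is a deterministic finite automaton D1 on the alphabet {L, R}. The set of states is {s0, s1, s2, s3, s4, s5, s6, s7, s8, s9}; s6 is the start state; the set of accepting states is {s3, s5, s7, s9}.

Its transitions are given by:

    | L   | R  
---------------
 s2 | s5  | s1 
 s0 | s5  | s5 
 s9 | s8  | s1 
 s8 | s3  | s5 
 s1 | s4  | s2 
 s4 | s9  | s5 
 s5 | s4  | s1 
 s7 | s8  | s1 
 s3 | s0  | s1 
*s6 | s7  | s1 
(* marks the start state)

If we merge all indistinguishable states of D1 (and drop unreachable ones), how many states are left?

Every state is reachable, so we keep all 10.
Start with accepting vs non-accepting: {s3,s5,s7,s9} | {s0,s1,s2,s4,s6,s8}.
On input L, block {s0,s1,s2,s4,s6,s8} splits into {s0,s2,s4,s6,s8} and {s1}.
Split {s0,s2,s4,s6,s8} by δ(·,R) → {s0,s4,s8} and {s2,s6}.
No further refinement is possible. Final partition (4 blocks): {s3,s5,s7,s9} | {s0,s4,s8} | {s1} | {s2,s6}.

4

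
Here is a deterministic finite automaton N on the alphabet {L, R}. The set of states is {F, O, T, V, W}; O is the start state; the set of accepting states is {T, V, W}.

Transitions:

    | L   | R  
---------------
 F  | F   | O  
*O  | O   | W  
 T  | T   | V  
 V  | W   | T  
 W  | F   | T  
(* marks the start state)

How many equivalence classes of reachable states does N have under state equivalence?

5

Start with accepting vs non-accepting: {T,V,W} | {F,O}.
Split {T,V,W} by δ(·,L) → {T,V} and {W}.
Refine {T,V} on symbol L: members go to different blocks, giving {V} and {T}.
On input R, block {F,O} splits into {O} and {F}.
The partition is now stable with 5 blocks: {V} | {O} | {W} | {T} | {F}.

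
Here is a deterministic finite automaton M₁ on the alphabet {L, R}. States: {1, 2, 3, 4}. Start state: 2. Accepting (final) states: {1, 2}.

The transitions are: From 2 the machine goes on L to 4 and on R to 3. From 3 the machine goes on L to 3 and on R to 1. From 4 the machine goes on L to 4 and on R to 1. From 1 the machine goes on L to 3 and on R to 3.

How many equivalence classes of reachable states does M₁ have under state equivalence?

2

P0 = {1,2} | {3,4}.
The partition is now stable with 2 blocks: {1,2} | {3,4}.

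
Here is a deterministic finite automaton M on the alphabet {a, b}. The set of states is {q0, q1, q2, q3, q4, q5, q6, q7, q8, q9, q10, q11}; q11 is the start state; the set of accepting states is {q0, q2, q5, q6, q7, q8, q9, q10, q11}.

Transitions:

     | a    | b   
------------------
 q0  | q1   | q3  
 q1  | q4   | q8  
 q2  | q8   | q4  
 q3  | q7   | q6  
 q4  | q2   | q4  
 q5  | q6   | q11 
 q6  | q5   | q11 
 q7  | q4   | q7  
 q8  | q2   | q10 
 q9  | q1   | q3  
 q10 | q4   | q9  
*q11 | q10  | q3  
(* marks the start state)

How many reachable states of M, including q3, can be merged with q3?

1

Reachable states from the start: {q1,q2,q3,q4,q5,q6,q7,q8,q9,q10,q11}. Unreachable: {q0} — drop them.
P0 = {q2,q5,q6,q7,q8,q9,q10,q11} | {q1,q3,q4}.
On input a, block {q2,q5,q6,q7,q8,q9,q10,q11} splits into {q2,q5,q6,q8,q11} and {q7,q9,q10}.
Refine {q2,q5,q6,q8,q11} on symbol a: members go to different blocks, giving {q2,q5,q6,q8} and {q11}.
Refine {q2,q5,q6,q8} on symbol b: members go to different blocks, giving {q5,q6} and {q2} and {q8}.
Split {q1,q3,q4} by δ(·,a) → {q1} and {q3} and {q4}.
On input a, block {q7,q9,q10} splits into {q7,q10} and {q9}.
Split {q7,q10} by δ(·,b) → {q7} and {q10}.
The partition is now stable with 10 blocks: {q5,q6} | {q1} | {q7} | {q11} | {q2} | {q8} | {q3} | {q4} | {q9} | {q10}.
The equivalence class containing q3 is {q3}, of size 1.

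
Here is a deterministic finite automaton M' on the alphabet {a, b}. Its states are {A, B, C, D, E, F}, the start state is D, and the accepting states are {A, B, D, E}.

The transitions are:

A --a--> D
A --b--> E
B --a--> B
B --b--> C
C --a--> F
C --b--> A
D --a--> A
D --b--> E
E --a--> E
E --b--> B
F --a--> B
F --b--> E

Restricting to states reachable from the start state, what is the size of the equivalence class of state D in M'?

Initial partition by acceptance: {A,B,D,E} | {C,F}.
Refine {A,B,D,E} on symbol b: members go to different blocks, giving {A,D,E} and {B}.
Split {A,D,E} by δ(·,b) → {A,D} and {E}.
Split {C,F} by δ(·,a) → {C} and {F}.
No further refinement is possible. Final partition (5 blocks): {A,D} | {C} | {B} | {E} | {F}.
State D belongs to the block {A,D}, which has 2 states.

2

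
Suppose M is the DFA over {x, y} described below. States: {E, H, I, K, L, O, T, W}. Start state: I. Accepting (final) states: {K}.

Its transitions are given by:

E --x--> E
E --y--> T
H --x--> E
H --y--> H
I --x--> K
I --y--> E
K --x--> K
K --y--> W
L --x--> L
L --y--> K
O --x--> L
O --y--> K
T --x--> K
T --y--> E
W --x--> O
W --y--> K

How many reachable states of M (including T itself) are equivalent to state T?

2

Reachable states from the start: {E,I,K,L,O,T,W}. Unreachable: {H} — drop them.
Start with accepting vs non-accepting: {K} | {E,I,L,O,T,W}.
On input x, block {E,I,L,O,T,W} splits into {E,L,O,W} and {I,T}.
Refine {E,L,O,W} on symbol y: members go to different blocks, giving {L,O,W} and {E}.
Stable partition: {K} | {L,O,W} | {I,T} | {E} — 4 equivalence classes.
State T belongs to the block {I,T}, which has 2 states.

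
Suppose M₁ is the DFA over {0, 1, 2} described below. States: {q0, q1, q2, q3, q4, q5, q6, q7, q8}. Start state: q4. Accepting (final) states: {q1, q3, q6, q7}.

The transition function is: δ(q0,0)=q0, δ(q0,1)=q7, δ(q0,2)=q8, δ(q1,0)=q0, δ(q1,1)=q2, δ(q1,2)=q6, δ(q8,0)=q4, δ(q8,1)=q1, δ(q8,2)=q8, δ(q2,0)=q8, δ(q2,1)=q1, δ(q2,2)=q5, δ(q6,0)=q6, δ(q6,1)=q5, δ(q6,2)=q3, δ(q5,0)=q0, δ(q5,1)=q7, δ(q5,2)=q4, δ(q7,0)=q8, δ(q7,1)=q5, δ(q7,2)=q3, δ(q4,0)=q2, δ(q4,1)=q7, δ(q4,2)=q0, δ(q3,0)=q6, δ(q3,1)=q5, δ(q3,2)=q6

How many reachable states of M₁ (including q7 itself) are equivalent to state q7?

2

All states are reachable from the start state.
P0 = {q1,q3,q6,q7} | {q0,q2,q4,q5,q8}.
Refine {q1,q3,q6,q7} on symbol 0: members go to different blocks, giving {q1,q7} and {q3,q6}.
Stable partition: {q1,q7} | {q0,q2,q4,q5,q8} | {q3,q6} — 3 equivalence classes.
The equivalence class containing q7 is {q1,q7}, of size 2.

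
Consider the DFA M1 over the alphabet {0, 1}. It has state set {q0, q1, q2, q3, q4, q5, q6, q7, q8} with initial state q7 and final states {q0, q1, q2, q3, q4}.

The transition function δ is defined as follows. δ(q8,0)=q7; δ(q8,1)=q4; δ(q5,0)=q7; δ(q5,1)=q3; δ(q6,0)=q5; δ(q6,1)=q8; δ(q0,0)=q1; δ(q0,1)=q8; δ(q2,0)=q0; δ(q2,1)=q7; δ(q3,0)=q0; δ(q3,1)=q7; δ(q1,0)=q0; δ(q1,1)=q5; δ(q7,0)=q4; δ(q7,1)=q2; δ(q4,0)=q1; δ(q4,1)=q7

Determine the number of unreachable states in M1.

BFS from q7 reaches {q0, q1, q2, q3, q4, q5, q7, q8}; the 1 state(s) q6 are never visited.

1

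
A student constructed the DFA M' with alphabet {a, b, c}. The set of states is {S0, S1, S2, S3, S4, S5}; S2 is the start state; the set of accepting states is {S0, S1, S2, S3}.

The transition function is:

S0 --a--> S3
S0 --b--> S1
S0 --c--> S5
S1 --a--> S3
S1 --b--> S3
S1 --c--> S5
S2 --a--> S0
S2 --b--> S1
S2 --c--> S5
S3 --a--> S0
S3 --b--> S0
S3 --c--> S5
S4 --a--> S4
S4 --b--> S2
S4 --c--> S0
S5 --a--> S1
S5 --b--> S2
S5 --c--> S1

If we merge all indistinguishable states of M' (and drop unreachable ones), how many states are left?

First remove the unreachable states {S4}; 5 states remain.
Start with accepting vs non-accepting: {S0,S1,S2,S3} | {S5}.
No further refinement is possible. Final partition (2 blocks): {S0,S1,S2,S3} | {S5}.

2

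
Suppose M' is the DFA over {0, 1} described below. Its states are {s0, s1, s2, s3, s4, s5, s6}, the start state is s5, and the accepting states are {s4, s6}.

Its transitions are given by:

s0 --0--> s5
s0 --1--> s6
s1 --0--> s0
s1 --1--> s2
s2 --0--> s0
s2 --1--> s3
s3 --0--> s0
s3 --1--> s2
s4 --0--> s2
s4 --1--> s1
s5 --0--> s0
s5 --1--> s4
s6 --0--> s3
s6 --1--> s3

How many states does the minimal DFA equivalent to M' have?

3

Initial partition by acceptance: {s4,s6} | {s0,s1,s2,s3,s5}.
Refine {s0,s1,s2,s3,s5} on symbol 1: members go to different blocks, giving {s1,s2,s3} and {s0,s5}.
Stable partition: {s4,s6} | {s1,s2,s3} | {s0,s5} — 3 equivalence classes.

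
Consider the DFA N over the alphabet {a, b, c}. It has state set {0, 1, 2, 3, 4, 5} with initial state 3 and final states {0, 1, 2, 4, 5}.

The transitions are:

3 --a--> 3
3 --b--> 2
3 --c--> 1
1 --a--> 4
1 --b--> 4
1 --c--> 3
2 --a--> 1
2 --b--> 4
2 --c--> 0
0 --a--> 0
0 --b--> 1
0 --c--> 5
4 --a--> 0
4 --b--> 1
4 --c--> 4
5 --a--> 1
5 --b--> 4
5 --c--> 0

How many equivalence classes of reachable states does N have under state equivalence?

Every state is reachable, so we keep all 6.
Start with accepting vs non-accepting: {0,1,2,4,5} | {3}.
On input c, block {0,1,2,4,5} splits into {0,2,4,5} and {1}.
Split {0,2,4,5} by δ(·,a) → {0,4} and {2,5}.
Split {0,4} by δ(·,c) → {0} and {4}.
The partition is now stable with 5 blocks: {0} | {3} | {1} | {2,5} | {4}.

5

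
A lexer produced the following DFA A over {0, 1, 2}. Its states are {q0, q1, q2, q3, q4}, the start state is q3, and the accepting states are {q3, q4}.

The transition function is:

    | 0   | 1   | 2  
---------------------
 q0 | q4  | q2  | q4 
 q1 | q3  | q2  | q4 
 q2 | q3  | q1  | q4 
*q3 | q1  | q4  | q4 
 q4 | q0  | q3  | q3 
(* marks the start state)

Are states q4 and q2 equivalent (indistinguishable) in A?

No

P0 = {q3,q4} | {q0,q1,q2}.
Stable partition: {q3,q4} | {q0,q1,q2} — 2 equivalence classes.
q4 and q2 end up in different blocks, so they are distinguishable. For instance, the string 'ε' is accepted from only q4.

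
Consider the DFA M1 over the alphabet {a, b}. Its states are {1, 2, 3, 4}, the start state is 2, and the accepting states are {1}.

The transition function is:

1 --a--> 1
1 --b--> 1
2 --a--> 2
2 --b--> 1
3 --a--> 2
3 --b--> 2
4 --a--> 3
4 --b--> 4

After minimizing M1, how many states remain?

2

First remove the unreachable states {3,4}; 2 states remain.
Start with accepting vs non-accepting: {1} | {2}.
The partition is now stable with 2 blocks: {1} | {2}.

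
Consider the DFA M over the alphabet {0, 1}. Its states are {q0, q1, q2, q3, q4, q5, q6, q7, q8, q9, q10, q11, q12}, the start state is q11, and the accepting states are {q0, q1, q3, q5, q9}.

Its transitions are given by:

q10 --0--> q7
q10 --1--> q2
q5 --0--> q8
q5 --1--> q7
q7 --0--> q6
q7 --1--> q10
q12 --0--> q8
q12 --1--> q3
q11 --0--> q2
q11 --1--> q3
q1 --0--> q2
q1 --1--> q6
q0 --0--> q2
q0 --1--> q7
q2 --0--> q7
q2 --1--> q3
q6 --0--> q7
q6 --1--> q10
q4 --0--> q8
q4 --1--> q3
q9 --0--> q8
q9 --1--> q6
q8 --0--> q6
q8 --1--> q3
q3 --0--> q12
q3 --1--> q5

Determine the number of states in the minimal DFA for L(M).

6

States {q0,q1,q4,q9} cannot be reached from the start state, so discard them.
P0 = {q3,q5} | {q2,q6,q7,q8,q10,q11,q12}.
On input 1, block {q3,q5} splits into {q3} and {q5}.
Split {q2,q6,q7,q8,q10,q11,q12} by δ(·,1) → {q2,q8,q11,q12} and {q6,q7,q10}.
Split {q2,q8,q11,q12} by δ(·,0) → {q2,q8} and {q11,q12}.
Split {q6,q7,q10} by δ(·,1) → {q6,q7} and {q10}.
Stable partition: {q3} | {q2,q8} | {q5} | {q6,q7} | {q11,q12} | {q10} — 6 equivalence classes.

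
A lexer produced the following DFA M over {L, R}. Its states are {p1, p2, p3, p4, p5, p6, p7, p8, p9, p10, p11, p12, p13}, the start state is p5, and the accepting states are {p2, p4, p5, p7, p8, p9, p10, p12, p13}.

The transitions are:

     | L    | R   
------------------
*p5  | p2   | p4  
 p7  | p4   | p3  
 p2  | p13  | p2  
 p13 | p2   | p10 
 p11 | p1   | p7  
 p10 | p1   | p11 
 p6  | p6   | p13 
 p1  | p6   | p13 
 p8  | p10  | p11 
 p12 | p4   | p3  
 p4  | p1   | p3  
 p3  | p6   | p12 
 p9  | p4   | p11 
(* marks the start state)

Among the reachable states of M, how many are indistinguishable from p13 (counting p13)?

Reachable states from the start: {p1,p2,p3,p4,p5,p6,p7,p10,p11,p12,p13}. Unreachable: {p8,p9} — drop them.
Initial partition by acceptance: {p2,p4,p5,p7,p10,p12,p13} | {p1,p3,p6,p11}.
Split {p2,p4,p5,p7,p10,p12,p13} by δ(·,L) → {p2,p5,p7,p12,p13} and {p4,p10}.
Split {p2,p5,p7,p12,p13} by δ(·,L) → {p2,p5,p13} and {p7,p12}.
Split {p2,p5,p13} by δ(·,R) → {p5,p13} and {p2}.
Split {p1,p3,p6,p11} by δ(·,R) → {p1,p6} and {p3,p11}.
No further refinement is possible. Final partition (6 blocks): {p5,p13} | {p1,p6} | {p4,p10} | {p7,p12} | {p2} | {p3,p11}.
State p13 belongs to the block {p5,p13}, which has 2 states.

2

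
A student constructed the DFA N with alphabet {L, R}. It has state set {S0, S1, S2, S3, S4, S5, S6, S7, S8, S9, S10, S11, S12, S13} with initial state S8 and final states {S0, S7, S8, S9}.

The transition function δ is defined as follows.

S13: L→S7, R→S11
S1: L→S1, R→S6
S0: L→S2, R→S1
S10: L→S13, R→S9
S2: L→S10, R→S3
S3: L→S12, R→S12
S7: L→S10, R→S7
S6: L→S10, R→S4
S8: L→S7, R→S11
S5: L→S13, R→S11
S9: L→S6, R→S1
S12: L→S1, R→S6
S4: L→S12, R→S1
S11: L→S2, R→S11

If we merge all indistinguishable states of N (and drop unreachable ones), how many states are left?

First remove the unreachable states {S0,S5}; 12 states remain.
Start with accepting vs non-accepting: {S7,S8,S9} | {S1,S2,S3,S4,S6,S10,S11,S12,S13}.
On input L, block {S7,S8,S9} splits into {S7,S9} and {S8}.
On input R, block {S7,S9} splits into {S7} and {S9}.
On input L, block {S1,S2,S3,S4,S6,S10,S11,S12,S13} splits into {S1,S2,S3,S4,S6,S10,S11,S12} and {S13}.
Split {S1,S2,S3,S4,S6,S10,S11,S12} by δ(·,L) → {S1,S2,S3,S4,S6,S11,S12} and {S10}.
On input L, block {S1,S2,S3,S4,S6,S11,S12} splits into {S1,S3,S4,S11,S12} and {S2,S6}.
Refine {S1,S3,S4,S11,S12} on symbol L: members go to different blocks, giving {S1,S3,S4,S12} and {S11}.
Refine {S1,S3,S4,S12} on symbol R: members go to different blocks, giving {S1,S12} and {S3,S4}.
No further refinement is possible. Final partition (9 blocks): {S7} | {S1,S12} | {S8} | {S9} | {S13} | {S10} | {S2,S6} | {S11} | {S3,S4}.

9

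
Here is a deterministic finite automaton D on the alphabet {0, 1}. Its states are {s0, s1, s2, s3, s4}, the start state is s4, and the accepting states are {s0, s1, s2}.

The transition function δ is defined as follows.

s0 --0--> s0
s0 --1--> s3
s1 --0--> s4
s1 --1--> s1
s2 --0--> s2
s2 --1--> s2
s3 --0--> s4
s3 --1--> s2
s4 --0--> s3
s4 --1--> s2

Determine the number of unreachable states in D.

2

BFS from s4 reaches {s2, s3, s4}; the 2 state(s) s0, s1 are never visited.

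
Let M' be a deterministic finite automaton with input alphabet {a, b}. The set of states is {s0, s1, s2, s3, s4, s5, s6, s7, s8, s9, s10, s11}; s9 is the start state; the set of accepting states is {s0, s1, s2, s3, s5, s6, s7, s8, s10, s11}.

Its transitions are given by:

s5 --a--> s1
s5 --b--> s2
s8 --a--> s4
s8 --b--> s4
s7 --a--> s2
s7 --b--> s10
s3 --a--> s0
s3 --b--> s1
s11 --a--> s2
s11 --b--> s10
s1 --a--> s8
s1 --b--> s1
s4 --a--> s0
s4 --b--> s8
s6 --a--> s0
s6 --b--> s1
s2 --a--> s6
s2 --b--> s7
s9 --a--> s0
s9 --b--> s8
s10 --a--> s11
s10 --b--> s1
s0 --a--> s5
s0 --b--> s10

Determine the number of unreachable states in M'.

Starting at s9 and following transitions, the reachable set is {s0, s1, s2, s4, s5, s6, s7, s8, s9, s10, s11}. That leaves s3 unreachable — 1 in total.

1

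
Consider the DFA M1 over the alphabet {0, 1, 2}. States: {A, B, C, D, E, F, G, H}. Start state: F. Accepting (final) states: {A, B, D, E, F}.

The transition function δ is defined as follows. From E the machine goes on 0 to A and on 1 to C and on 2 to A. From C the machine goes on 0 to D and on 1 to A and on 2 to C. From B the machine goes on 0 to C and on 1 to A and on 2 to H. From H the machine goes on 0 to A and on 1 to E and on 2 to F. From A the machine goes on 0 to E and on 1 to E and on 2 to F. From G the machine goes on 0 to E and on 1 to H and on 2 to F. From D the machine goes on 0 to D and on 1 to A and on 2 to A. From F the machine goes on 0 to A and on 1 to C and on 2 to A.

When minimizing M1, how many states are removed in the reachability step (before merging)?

3

Starting at F and following transitions, the reachable set is {A, C, D, E, F}. That leaves B, G, H unreachable — 3 in total.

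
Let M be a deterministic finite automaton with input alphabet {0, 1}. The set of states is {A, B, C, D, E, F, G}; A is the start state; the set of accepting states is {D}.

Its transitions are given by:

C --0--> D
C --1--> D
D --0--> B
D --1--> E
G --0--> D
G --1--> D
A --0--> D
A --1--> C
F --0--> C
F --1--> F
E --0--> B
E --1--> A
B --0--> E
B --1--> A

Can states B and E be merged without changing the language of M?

Yes

First remove the unreachable states {F,G}; 5 states remain.
Initial partition by acceptance: {D} | {A,B,C,E}.
On input 0, block {A,B,C,E} splits into {A,C} and {B,E}.
On input 1, block {A,C} splits into {A} and {C}.
No further refinement is possible. Final partition (4 blocks): {D} | {A} | {B,E} | {C}.
B and E lie in the same block of the stable partition, so they are equivalent — no string distinguishes them.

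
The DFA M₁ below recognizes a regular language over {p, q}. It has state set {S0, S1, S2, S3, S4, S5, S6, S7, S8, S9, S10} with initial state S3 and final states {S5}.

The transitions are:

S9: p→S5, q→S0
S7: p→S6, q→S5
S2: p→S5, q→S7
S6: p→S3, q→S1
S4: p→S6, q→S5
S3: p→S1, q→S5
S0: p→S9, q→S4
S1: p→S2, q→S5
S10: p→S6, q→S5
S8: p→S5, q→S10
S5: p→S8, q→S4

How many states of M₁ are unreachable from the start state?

BFS from S3 reaches {S1, S2, S3, S4, S5, S6, S7, S8, S10}; the 2 state(s) S0, S9 are never visited.

2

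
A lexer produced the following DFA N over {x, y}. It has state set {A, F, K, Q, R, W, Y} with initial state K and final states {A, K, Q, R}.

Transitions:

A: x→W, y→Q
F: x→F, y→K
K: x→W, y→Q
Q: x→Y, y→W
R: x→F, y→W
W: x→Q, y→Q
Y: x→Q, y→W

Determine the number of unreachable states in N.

Starting at K and following transitions, the reachable set is {K, Q, W, Y}. That leaves A, F, R unreachable — 3 in total.

3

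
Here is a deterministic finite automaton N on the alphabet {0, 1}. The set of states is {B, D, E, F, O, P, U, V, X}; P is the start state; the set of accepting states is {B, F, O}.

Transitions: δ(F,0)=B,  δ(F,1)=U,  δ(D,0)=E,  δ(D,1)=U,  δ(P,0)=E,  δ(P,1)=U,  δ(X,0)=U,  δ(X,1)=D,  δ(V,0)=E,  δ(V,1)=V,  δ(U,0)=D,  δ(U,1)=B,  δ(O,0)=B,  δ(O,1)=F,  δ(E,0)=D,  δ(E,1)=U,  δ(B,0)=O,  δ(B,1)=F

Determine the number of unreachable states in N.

No path from P leads to V, X; the other 7 states are all reachable.

2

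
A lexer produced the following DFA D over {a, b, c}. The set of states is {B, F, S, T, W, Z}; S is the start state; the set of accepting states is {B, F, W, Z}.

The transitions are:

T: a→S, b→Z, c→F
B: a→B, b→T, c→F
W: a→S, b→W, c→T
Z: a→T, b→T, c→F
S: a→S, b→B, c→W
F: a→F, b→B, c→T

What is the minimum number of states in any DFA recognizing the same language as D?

All states are reachable from the start state.
Initial partition by acceptance: {B,F,W,Z} | {S,T}.
Split {B,F,W,Z} by δ(·,a) → {W,Z} and {B,F}.
On input b, block {W,Z} splits into {Z} and {W}.
Refine {S,T} on symbol b: members go to different blocks, giving {T} and {S}.
Refine {B,F} on symbol b: members go to different blocks, giving {F} and {B}.
The partition is now stable with 6 blocks: {Z} | {T} | {F} | {W} | {S} | {B}.

6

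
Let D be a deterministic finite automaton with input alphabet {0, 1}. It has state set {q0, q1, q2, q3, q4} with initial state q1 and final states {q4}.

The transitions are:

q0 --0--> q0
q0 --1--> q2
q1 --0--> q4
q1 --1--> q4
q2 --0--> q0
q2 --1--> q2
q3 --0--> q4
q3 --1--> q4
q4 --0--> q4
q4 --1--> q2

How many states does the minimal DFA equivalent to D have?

First remove the unreachable states {q3}; 4 states remain.
Start with accepting vs non-accepting: {q4} | {q0,q1,q2}.
Split {q0,q1,q2} by δ(·,0) → {q0,q2} and {q1}.
The partition is now stable with 3 blocks: {q4} | {q0,q2} | {q1}.

3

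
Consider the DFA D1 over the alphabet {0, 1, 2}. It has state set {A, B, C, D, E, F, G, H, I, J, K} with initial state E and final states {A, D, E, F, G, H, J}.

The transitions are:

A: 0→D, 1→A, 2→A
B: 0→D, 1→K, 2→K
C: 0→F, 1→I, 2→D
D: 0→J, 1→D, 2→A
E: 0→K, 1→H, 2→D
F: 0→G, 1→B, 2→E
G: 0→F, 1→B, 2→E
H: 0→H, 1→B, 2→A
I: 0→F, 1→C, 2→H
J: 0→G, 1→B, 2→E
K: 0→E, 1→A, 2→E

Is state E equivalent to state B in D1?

States {C,I} cannot be reached from the start state, so discard them.
P0 = {A,D,E,F,G,H,J} | {B,K}.
Split {A,D,E,F,G,H,J} by δ(·,0) → {A,D,F,G,H,J} and {E}.
Refine {A,D,F,G,H,J} on symbol 1: members go to different blocks, giving {F,G,H,J} and {A,D}.
Refine {F,G,H,J} on symbol 2: members go to different blocks, giving {F,G,J} and {H}.
Split {B,K} by δ(·,0) → {B} and {K}.
Split {A,D} by δ(·,0) → {A} and {D}.
Stable partition: {F,G,J} | {B} | {E} | {A} | {H} | {K} | {D} — 7 equivalence classes.
E and B end up in different blocks, so they are distinguishable. For instance, the string 'ε' is accepted from only E.

No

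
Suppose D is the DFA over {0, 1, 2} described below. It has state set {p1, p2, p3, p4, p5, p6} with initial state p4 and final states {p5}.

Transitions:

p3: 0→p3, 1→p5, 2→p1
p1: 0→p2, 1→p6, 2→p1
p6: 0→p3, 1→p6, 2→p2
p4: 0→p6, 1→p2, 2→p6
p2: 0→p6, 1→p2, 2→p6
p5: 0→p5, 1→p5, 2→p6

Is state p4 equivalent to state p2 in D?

Yes

Every state is reachable, so we keep all 6.
P0 = {p5} | {p1,p2,p3,p4,p6}.
On input 1, block {p1,p2,p3,p4,p6} splits into {p1,p2,p4,p6} and {p3}.
Refine {p1,p2,p4,p6} on symbol 0: members go to different blocks, giving {p1,p2,p4} and {p6}.
Split {p1,p2,p4} by δ(·,0) → {p2,p4} and {p1}.
No further refinement is possible. Final partition (5 blocks): {p5} | {p2,p4} | {p3} | {p6} | {p1}.
p4 and p2 lie in the same block of the stable partition, so they are equivalent — no string distinguishes them.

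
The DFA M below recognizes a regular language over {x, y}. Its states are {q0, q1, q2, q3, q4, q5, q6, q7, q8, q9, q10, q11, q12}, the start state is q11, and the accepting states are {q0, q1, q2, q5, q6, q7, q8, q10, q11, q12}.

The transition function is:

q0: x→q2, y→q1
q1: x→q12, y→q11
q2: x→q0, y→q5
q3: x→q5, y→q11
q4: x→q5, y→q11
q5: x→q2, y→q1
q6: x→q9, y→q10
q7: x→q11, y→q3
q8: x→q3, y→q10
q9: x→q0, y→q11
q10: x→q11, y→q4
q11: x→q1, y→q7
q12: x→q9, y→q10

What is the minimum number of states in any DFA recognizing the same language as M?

First remove the unreachable states {q6,q8}; 11 states remain.
Initial partition by acceptance: {q0,q1,q2,q5,q7,q10,q11,q12} | {q3,q4,q9}.
Refine {q0,q1,q2,q5,q7,q10,q11,q12} on symbol x: members go to different blocks, giving {q0,q1,q2,q5,q7,q10,q11} and {q12}.
Split {q0,q1,q2,q5,q7,q10,q11} by δ(·,x) → {q0,q2,q5,q7,q10,q11} and {q1}.
Refine {q0,q2,q5,q7,q10,q11} on symbol x: members go to different blocks, giving {q0,q2,q5,q7,q10} and {q11}.
On input x, block {q0,q2,q5,q7,q10} splits into {q0,q2,q5} and {q7,q10}.
On input y, block {q0,q2,q5} splits into {q0,q5} and {q2}.
The partition is now stable with 7 blocks: {q0,q5} | {q3,q4,q9} | {q12} | {q1} | {q11} | {q7,q10} | {q2}.

7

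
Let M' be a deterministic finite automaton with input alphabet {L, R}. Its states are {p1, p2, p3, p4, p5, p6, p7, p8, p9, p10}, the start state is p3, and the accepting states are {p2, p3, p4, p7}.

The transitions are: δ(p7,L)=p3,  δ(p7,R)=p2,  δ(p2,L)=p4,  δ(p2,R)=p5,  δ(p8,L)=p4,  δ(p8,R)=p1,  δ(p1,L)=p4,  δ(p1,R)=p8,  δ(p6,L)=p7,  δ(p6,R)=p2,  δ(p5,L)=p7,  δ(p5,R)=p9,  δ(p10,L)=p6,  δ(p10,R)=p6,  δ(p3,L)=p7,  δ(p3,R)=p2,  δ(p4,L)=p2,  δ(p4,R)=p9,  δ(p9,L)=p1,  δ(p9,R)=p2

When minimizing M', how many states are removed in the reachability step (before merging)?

No path from p3 leads to p6, p10; the other 8 states are all reachable.

2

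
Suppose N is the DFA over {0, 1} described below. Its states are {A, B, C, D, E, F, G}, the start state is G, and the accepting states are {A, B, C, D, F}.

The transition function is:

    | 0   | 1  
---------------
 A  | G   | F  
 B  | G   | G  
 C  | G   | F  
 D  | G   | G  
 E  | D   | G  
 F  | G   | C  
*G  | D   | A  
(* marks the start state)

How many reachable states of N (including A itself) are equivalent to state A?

First remove the unreachable states {B,E}; 5 states remain.
Initial partition by acceptance: {A,C,D,F} | {G}.
Refine {A,C,D,F} on symbol 1: members go to different blocks, giving {A,C,F} and {D}.
The partition is now stable with 3 blocks: {A,C,F} | {G} | {D}.
The equivalence class containing A is {A,C,F}, of size 3.

3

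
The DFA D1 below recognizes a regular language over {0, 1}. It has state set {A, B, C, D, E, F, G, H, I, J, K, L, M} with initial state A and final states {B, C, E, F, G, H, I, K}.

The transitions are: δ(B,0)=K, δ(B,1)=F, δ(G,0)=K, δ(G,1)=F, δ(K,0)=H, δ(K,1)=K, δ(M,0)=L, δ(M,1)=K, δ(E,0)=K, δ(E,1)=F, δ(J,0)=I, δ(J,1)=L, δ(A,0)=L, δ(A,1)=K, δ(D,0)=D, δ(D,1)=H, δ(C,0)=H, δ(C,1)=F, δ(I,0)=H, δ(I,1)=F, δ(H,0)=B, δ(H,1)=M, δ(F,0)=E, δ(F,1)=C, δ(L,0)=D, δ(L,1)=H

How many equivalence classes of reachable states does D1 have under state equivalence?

First remove the unreachable states {G,I,J}; 10 states remain.
Initial partition by acceptance: {B,C,E,F,H,K} | {A,D,L,M}.
Refine {B,C,E,F,H,K} on symbol 1: members go to different blocks, giving {B,C,E,F,K} and {H}.
Split {B,C,E,F,K} by δ(·,0) → {B,E,F} and {C,K}.
Refine {B,E,F} on symbol 0: members go to different blocks, giving {B,E} and {F}.
Split {A,D,L,M} by δ(·,1) → {A,M} and {D,L}.
Split {C,K} by δ(·,1) → {C} and {K}.
Stable partition: {B,E} | {A,M} | {H} | {C} | {F} | {D,L} | {K} — 7 equivalence classes.

7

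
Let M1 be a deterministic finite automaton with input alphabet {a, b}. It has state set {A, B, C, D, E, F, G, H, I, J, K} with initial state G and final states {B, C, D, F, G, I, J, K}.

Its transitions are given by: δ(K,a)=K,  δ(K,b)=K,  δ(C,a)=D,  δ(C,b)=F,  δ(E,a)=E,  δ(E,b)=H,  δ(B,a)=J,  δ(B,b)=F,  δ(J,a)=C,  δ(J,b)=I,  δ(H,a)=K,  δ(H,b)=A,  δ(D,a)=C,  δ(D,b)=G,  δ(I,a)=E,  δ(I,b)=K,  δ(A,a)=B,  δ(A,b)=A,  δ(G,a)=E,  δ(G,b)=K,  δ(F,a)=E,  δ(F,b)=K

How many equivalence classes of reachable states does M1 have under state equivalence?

All states are reachable from the start state.
Initial partition by acceptance: {B,C,D,F,G,I,J,K} | {A,E,H}.
On input a, block {B,C,D,F,G,I,J,K} splits into {B,C,D,J,K} and {F,G,I}.
Split {B,C,D,J,K} by δ(·,b) → {B,C,D,J} and {K}.
On input a, block {A,E,H} splits into {A} and {E} and {H}.
No further refinement is possible. Final partition (6 blocks): {B,C,D,J} | {A} | {F,G,I} | {K} | {E} | {H}.

6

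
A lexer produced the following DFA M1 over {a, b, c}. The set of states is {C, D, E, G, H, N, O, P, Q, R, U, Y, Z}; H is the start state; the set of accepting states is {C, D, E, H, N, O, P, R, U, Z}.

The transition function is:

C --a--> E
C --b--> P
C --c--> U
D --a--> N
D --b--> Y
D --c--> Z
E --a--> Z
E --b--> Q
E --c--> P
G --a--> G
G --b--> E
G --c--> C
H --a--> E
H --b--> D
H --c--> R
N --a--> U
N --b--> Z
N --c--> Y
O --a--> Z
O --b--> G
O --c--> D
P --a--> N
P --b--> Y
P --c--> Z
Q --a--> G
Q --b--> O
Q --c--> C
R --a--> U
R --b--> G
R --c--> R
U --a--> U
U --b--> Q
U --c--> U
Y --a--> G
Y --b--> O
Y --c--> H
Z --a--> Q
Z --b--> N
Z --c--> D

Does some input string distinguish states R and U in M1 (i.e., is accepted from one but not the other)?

All states are reachable from the start state.
P0 = {C,D,E,H,N,O,P,R,U,Z} | {G,Q,Y}.
Split {C,D,E,H,N,O,P,R,U,Z} by δ(·,a) → {C,D,E,H,N,O,P,R,U} and {Z}.
Refine {C,D,E,H,N,O,P,R,U} on symbol a: members go to different blocks, giving {C,D,H,N,P,R,U} and {E,O}.
Refine {C,D,H,N,P,R,U} on symbol a: members go to different blocks, giving {D,N,P,R,U} and {C,H}.
Refine {D,N,P,R,U} on symbol b: members go to different blocks, giving {D,P,R,U} and {N}.
On input a, block {D,P,R,U} splits into {D,P} and {R,U}.
Stable partition: {D,P} | {G,Q,Y} | {Z} | {E,O} | {C,H} | {N} | {R,U} — 7 equivalence classes.
R and U lie in the same block of the stable partition, so they are equivalent — no string distinguishes them.

No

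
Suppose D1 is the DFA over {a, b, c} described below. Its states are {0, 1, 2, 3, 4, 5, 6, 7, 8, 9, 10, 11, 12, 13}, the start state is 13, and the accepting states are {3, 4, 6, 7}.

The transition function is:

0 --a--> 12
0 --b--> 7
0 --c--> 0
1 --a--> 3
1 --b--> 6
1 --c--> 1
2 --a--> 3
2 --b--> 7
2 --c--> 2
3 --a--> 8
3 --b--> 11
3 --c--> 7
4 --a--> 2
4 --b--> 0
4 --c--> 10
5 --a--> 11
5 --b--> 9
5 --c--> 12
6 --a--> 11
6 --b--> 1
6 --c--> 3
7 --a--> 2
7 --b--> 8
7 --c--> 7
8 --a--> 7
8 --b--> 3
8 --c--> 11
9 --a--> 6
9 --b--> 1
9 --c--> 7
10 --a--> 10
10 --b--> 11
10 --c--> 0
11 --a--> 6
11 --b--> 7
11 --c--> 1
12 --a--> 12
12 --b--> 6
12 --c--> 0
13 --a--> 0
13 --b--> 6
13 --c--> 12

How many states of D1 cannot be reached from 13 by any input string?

4

No path from 13 leads to 4, 5, 9, 10; the other 10 states are all reachable.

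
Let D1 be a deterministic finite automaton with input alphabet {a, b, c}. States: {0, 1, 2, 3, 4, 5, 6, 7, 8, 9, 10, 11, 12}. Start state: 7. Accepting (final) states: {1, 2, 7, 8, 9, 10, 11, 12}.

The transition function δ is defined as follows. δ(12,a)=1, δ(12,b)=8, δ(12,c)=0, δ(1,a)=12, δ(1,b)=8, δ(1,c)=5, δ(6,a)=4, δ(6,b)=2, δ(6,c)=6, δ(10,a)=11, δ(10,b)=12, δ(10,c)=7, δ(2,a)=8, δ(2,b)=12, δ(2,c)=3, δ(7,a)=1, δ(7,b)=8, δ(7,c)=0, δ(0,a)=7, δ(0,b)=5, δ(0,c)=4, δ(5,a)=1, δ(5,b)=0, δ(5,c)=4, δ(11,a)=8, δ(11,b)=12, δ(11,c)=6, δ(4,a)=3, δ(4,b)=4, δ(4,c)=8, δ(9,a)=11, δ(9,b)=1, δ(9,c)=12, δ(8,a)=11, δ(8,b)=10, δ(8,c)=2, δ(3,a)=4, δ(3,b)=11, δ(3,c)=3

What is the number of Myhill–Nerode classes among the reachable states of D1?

Reachable states from the start: {0,1,2,3,4,5,6,7,8,10,11,12}. Unreachable: {9} — drop them.
P0 = {1,2,7,8,10,11,12} | {0,3,4,5,6}.
Split {1,2,7,8,10,11,12} by δ(·,c) → {1,2,7,11,12} and {8,10}.
Refine {1,2,7,11,12} on symbol a: members go to different blocks, giving {1,7,12} and {2,11}.
On input a, block {0,3,4,5,6} splits into {3,4,6} and {0,5}.
Split {3,4,6} by δ(·,b) → {3,6} and {4}.
On input b, block {8,10} splits into {8} and {10}.
The partition is now stable with 7 blocks: {1,7,12} | {3,6} | {8} | {2,11} | {0,5} | {4} | {10}.

7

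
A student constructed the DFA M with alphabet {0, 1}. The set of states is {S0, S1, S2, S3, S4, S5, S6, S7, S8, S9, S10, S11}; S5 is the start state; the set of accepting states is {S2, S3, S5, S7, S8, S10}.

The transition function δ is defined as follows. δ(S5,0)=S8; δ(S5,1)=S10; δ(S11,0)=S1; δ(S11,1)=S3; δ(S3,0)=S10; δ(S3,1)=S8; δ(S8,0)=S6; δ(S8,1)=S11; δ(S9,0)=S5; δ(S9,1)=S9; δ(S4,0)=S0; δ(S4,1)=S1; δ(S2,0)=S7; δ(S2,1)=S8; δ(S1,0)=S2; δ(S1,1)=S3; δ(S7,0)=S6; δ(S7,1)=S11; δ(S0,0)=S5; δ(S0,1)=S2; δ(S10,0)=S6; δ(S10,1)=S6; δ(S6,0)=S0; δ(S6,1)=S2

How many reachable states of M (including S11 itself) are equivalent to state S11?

2

Reachable states from the start: {S0,S1,S2,S3,S5,S6,S7,S8,S10,S11}. Unreachable: {S4,S9} — drop them.
Start with accepting vs non-accepting: {S2,S3,S5,S7,S8,S10} | {S0,S1,S6,S11}.
Refine {S2,S3,S5,S7,S8,S10} on symbol 0: members go to different blocks, giving {S2,S3,S5} and {S7,S8,S10}.
On input 0, block {S0,S1,S6,S11} splits into {S0,S1} and {S6,S11}.
The partition is now stable with 4 blocks: {S2,S3,S5} | {S0,S1} | {S7,S8,S10} | {S6,S11}.
State S11 belongs to the block {S6,S11}, which has 2 states.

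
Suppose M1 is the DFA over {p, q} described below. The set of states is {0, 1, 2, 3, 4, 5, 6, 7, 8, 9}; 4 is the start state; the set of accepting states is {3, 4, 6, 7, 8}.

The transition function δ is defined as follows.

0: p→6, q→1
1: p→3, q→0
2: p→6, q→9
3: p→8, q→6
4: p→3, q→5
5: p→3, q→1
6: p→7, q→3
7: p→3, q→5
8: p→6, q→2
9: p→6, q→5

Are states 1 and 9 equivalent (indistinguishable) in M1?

Yes

Initial partition by acceptance: {3,4,6,7,8} | {0,1,2,5,9}.
Refine {3,4,6,7,8} on symbol q: members go to different blocks, giving {4,7,8} and {3,6}.
The partition is now stable with 3 blocks: {4,7,8} | {0,1,2,5,9} | {3,6}.
1 and 9 lie in the same block of the stable partition, so they are equivalent — no string distinguishes them.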